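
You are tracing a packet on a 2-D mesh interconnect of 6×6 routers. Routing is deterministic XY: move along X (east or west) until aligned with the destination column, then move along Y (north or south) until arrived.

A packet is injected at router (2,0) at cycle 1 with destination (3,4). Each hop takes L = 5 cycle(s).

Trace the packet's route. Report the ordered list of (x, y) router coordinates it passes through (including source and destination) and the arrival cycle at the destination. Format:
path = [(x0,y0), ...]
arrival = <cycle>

path = [(2,0), (3,0), (3,1), (3,2), (3,3), (3,4)]
arrival = 26

hop 0: (2,0) @ cyc 1
hop 1: (3,0) @ cyc 6  [E]
hop 2: (3,1) @ cyc 11  [N]
hop 3: (3,2) @ cyc 16  [N]
hop 4: (3,3) @ cyc 21  [N]
hop 5: (3,4) @ cyc 26  [N]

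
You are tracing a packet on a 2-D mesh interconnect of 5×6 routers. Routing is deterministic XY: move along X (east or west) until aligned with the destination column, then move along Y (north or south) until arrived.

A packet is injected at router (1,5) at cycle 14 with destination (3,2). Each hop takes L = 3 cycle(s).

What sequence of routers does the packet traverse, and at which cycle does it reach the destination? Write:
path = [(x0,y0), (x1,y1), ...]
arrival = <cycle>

  0. router=(1,5) cycle=14 (inject)
  1. router=(2,5) cycle=17 dir=E
  2. router=(3,5) cycle=20 dir=E
  3. router=(3,4) cycle=23 dir=S
  4. router=(3,3) cycle=26 dir=S
  5. router=(3,2) cycle=29 dir=S

path = [(1,5), (2,5), (3,5), (3,4), (3,3), (3,2)]
arrival = 29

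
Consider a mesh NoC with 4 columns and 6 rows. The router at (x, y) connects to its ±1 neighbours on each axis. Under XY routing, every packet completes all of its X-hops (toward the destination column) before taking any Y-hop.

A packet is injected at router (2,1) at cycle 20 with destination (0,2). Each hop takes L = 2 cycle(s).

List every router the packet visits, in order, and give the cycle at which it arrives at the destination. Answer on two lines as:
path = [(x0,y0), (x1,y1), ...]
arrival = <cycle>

t=20: at (2,1)
t=22: at (1,1) after W
t=24: at (0,1) after W
t=26: at (0,2) after N

path = [(2,1), (1,1), (0,1), (0,2)]
arrival = 26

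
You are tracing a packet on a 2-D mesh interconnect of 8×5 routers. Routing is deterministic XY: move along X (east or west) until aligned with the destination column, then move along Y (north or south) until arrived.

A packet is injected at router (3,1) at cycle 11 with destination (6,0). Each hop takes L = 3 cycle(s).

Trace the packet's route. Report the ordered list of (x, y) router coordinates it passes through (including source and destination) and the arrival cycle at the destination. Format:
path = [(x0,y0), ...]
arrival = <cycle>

[0] x=3 y=1 t=11
[1] x=4 y=1 t=14 →E
[2] x=5 y=1 t=17 →E
[3] x=6 y=1 t=20 →E
[4] x=6 y=0 t=23 →S

path = [(3,1), (4,1), (5,1), (6,1), (6,0)]
arrival = 23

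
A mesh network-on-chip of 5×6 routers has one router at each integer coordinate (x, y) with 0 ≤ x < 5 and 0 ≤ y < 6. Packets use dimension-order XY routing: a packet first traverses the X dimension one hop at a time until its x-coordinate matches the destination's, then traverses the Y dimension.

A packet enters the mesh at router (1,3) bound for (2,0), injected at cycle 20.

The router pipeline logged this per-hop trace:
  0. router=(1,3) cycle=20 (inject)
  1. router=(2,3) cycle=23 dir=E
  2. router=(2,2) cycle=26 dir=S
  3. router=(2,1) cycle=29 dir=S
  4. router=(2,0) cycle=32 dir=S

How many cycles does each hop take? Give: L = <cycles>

L = 3

From hop 0 (20) to hop 1 (23): +3 cycles.
Each hop adds L, hence L = 3.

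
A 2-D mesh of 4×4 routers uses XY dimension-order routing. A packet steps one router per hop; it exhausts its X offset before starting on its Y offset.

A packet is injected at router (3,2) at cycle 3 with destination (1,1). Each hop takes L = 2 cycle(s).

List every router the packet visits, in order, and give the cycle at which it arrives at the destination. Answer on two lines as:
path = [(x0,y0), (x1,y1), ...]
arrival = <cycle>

[0] x=3 y=2 t=3
[1] x=2 y=2 t=5 →W
[2] x=1 y=2 t=7 →W
[3] x=1 y=1 t=9 →S

path = [(3,2), (2,2), (1,2), (1,1)]
arrival = 9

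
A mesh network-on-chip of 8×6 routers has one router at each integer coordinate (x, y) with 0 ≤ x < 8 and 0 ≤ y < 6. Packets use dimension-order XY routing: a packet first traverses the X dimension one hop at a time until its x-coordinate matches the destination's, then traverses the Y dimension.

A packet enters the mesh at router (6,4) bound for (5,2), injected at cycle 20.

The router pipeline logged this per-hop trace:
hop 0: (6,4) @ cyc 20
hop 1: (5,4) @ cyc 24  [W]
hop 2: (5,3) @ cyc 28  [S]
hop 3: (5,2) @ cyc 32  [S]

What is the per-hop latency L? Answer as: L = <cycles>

L = 4

From hop 0 (20) to hop 1 (24): +4 cycles.
Each hop adds L, hence L = 4.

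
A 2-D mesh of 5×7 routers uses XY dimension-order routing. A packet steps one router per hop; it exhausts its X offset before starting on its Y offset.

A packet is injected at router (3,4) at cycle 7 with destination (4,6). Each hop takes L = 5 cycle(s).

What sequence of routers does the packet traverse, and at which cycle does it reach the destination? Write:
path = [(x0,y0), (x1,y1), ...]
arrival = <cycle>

path = [(3,4), (4,4), (4,5), (4,6)]
arrival = 22

src (3,4)  cyc=7
E→(4,4)  cyc=12
N→(4,5)  cyc=17
N→(4,6)  cyc=22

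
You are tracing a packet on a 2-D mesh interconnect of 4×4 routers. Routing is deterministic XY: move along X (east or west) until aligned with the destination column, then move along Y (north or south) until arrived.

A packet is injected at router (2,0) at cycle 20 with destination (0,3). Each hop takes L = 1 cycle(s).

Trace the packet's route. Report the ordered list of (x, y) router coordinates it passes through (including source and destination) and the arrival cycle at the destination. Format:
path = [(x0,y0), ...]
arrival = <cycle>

#0 — 2,0 | c20
#1 — 1,0 | c21 | W
#2 — 0,0 | c22 | W
#3 — 0,1 | c23 | N
#4 — 0,2 | c24 | N
#5 — 0,3 | c25 | N

path = [(2,0), (1,0), (0,0), (0,1), (0,2), (0,3)]
arrival = 25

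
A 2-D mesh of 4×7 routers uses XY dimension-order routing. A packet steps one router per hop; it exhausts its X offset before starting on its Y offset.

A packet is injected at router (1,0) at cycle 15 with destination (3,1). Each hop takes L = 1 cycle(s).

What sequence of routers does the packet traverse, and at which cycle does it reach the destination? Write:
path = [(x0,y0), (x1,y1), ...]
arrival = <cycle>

src (1,0)  cyc=15
E→(2,0)  cyc=16
E→(3,0)  cyc=17
N→(3,1)  cyc=18

path = [(1,0), (2,0), (3,0), (3,1)]
arrival = 18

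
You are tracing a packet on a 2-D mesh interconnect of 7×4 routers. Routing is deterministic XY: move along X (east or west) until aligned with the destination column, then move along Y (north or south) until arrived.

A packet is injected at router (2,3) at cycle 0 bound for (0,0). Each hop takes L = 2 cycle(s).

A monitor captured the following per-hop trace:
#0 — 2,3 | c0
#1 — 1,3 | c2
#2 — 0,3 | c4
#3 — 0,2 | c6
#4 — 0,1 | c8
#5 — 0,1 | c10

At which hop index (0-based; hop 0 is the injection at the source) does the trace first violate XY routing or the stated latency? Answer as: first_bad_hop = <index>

[1] (-1,+0) / 2c ⇒ ok
[2] (-1,+0) / 2c ⇒ ok
[3] (+0,-1) / 2c ⇒ ok
[4] (+0,-1) / 2c ⇒ ok
[5] (+0,+0) / 2c ⇒ BAD: non-unit step

first_bad_hop = 5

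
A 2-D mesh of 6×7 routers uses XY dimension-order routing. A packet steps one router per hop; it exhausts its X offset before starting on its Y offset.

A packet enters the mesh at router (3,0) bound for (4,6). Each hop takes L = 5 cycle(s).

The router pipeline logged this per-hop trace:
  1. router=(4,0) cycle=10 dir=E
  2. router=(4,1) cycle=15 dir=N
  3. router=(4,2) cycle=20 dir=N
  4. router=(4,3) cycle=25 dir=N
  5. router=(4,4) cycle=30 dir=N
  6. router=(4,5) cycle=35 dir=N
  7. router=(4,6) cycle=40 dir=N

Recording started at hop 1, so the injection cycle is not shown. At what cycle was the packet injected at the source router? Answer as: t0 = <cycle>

cyc[1] = 10 and cyc[k] = t0 + k·L for every k.
So t0 = 10 − 1·5 = 5.

t0 = 5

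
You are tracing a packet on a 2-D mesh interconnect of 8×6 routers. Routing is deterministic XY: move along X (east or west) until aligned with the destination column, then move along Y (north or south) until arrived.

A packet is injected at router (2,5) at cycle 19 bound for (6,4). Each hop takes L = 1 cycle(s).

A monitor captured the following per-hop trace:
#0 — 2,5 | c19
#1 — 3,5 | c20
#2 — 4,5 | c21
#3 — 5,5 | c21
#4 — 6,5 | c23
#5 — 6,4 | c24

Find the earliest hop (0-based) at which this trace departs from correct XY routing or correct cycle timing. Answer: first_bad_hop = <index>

hop 1: step (+1,+0), +1 cyc — ok
hop 2: step (+1,+0), +1 cyc — ok
hop 3: step (+1,+0), +0 cyc — BAD: Δcyc=0≠L

first_bad_hop = 3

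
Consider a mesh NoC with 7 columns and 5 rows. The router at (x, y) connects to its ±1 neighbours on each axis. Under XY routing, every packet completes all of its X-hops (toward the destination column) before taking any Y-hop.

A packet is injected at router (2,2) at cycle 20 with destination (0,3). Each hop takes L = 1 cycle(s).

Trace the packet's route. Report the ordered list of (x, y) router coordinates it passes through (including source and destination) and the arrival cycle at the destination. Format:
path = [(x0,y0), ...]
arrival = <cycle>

path = [(2,2), (1,2), (0,2), (0,3)]
arrival = 23

  0. router=(2,2) cycle=20 (inject)
  1. router=(1,2) cycle=21 dir=W
  2. router=(0,2) cycle=22 dir=W
  3. router=(0,3) cycle=23 dir=N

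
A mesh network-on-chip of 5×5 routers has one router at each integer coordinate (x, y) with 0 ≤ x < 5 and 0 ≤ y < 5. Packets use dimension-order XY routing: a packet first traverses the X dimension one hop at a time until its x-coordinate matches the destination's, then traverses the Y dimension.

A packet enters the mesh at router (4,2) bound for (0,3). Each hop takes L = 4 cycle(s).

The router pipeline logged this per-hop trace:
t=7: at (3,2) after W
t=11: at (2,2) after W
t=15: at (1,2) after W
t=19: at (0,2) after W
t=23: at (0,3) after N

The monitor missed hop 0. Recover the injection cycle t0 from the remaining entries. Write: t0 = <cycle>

t0 = 3

cyc[1] = 7 and cyc[k] = t0 + k·L for every k.
Therefore t0 = 7 − L = 3.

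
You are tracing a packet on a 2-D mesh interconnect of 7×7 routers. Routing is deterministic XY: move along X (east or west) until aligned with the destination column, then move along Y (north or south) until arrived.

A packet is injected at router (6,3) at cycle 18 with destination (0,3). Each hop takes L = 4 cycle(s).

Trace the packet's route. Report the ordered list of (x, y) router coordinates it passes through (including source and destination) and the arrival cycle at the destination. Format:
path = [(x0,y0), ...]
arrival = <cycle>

path = [(6,3), (5,3), (4,3), (3,3), (2,3), (1,3), (0,3)]
arrival = 42

hop 0: (6,3) @ cyc 18
hop 1: (5,3) @ cyc 22  [W]
hop 2: (4,3) @ cyc 26  [W]
hop 3: (3,3) @ cyc 30  [W]
hop 4: (2,3) @ cyc 34  [W]
hop 5: (1,3) @ cyc 38  [W]
hop 6: (0,3) @ cyc 42  [W]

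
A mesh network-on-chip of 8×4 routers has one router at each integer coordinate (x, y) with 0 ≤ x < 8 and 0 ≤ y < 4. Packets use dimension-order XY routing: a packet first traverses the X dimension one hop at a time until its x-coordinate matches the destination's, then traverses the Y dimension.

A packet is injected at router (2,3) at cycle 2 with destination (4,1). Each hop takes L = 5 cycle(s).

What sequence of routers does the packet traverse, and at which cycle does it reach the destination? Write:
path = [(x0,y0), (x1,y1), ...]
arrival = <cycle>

hop 0: (2,3) @ cyc 2
hop 1: (3,3) @ cyc 7  [E]
hop 2: (4,3) @ cyc 12  [E]
hop 3: (4,2) @ cyc 17  [S]
hop 4: (4,1) @ cyc 22  [S]

path = [(2,3), (3,3), (4,3), (4,2), (4,1)]
arrival = 22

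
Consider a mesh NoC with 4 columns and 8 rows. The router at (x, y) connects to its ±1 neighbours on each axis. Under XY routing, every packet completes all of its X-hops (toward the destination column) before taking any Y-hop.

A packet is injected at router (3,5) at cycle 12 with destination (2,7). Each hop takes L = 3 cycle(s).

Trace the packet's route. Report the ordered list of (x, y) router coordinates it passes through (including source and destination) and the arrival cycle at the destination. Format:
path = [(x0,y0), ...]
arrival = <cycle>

[0] x=3 y=5 t=12
[1] x=2 y=5 t=15 →W
[2] x=2 y=6 t=18 →N
[3] x=2 y=7 t=21 →N

path = [(3,5), (2,5), (2,6), (2,7)]
arrival = 21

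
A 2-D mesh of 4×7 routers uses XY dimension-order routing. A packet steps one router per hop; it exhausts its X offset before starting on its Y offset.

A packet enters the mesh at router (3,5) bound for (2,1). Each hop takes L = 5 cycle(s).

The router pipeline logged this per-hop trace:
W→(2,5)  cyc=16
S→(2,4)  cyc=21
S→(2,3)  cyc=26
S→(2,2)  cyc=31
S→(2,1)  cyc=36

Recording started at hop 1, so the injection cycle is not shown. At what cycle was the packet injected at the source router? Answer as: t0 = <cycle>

At hop 1 the cycle is 16; in general cyc_k = t0 + kL.
So t0 = 16 − 1·5 = 11.

t0 = 11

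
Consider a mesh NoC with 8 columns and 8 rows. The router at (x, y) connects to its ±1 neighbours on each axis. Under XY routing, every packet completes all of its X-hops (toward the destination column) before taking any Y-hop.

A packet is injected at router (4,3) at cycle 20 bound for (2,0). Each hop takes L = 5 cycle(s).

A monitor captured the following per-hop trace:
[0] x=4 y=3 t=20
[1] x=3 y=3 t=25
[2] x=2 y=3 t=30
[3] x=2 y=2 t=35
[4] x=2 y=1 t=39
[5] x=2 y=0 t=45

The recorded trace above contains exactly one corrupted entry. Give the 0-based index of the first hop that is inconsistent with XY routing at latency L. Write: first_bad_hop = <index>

  1: Δx=-1 Δy=+0 Δt=5 [ok]
  2: Δx=-1 Δy=+0 Δt=5 [ok]
  3: Δx=+0 Δy=-1 Δt=5 [ok]
  4: Δx=+0 Δy=-1 Δt=4 [BAD: Δcyc=4≠L]

first_bad_hop = 4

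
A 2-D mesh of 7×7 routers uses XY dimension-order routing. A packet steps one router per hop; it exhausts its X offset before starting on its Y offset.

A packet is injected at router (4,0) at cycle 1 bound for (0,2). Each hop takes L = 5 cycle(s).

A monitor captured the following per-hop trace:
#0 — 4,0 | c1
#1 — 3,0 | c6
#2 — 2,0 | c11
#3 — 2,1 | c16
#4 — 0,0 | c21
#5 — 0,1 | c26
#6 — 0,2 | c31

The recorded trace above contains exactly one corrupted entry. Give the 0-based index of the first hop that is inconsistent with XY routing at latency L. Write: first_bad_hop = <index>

first_bad_hop = 3

hop 1: step (-1,+0), +5 cyc — ok
hop 2: step (-1,+0), +5 cyc — ok
hop 3: step (+0,+1), +5 cyc — BAD: Y-move but x=2≠0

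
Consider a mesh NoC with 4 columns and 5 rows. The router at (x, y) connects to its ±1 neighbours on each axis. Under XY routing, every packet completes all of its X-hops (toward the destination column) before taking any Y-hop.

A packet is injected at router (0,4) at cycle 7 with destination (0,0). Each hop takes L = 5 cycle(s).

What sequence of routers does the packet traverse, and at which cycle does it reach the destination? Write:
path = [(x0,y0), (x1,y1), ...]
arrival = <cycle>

path = [(0,4), (0,3), (0,2), (0,1), (0,0)]
arrival = 27

[0] x=0 y=4 t=7
[1] x=0 y=3 t=12 →S
[2] x=0 y=2 t=17 →S
[3] x=0 y=1 t=22 →S
[4] x=0 y=0 t=27 →S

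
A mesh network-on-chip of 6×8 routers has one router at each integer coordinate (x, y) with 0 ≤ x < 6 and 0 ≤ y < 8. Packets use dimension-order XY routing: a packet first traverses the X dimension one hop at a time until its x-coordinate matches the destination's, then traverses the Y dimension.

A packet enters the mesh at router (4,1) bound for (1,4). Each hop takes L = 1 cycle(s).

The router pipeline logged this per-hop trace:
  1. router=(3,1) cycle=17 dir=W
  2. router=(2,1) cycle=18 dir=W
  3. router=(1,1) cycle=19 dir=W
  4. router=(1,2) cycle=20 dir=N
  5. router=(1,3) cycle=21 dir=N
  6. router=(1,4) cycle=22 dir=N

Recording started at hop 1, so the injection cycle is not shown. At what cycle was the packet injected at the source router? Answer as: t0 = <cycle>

At hop 1 the cycle is 17; in general cyc_k = t0 + kL.
Therefore t0 = 17 − L = 16.

t0 = 16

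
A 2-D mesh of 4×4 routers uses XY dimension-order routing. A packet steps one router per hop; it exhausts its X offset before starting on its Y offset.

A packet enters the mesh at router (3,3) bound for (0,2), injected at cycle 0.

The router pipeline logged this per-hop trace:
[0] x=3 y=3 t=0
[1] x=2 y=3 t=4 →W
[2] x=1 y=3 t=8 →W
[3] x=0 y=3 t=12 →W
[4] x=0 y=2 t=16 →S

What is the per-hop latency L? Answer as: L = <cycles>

L = 4

Δcyc across hop 0→1: 4 − 0 = 4.
Each hop adds L, hence L = 4.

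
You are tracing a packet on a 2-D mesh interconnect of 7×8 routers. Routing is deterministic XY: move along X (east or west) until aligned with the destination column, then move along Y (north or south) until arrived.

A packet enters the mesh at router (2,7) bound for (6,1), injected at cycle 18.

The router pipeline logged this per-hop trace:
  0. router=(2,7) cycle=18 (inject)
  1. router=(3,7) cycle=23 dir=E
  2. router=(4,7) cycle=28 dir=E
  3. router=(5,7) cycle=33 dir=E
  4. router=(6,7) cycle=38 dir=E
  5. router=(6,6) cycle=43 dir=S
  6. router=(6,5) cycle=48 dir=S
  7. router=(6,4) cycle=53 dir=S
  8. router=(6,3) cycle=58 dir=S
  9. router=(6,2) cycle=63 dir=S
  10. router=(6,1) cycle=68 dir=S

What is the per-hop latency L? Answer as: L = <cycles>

From hop 0 (18) to hop 1 (23): +5 cycles.
That increment is L by definition: L = 5.

L = 5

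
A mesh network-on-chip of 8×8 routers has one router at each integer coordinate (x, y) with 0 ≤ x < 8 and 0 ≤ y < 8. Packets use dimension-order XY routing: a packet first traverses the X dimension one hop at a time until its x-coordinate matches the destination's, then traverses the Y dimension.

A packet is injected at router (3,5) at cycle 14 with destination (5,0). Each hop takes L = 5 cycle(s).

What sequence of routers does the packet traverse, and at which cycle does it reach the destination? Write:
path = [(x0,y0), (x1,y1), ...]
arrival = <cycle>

t=14: at (3,5)
t=19: at (4,5) after E
t=24: at (5,5) after E
t=29: at (5,4) after S
t=34: at (5,3) after S
t=39: at (5,2) after S
t=44: at (5,1) after S
t=49: at (5,0) after S

path = [(3,5), (4,5), (5,5), (5,4), (5,3), (5,2), (5,1), (5,0)]
arrival = 49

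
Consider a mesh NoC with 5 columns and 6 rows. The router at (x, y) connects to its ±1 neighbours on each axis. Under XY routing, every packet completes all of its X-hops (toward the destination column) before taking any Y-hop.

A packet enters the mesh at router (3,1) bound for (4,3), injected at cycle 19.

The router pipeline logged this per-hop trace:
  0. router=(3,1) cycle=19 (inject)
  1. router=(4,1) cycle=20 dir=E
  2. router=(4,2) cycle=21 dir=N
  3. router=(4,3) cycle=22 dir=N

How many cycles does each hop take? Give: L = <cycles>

Between hops 0 and 1 the cycle counter advances 20 − 19 = 1.
That increment is L by definition: L = 1.

L = 1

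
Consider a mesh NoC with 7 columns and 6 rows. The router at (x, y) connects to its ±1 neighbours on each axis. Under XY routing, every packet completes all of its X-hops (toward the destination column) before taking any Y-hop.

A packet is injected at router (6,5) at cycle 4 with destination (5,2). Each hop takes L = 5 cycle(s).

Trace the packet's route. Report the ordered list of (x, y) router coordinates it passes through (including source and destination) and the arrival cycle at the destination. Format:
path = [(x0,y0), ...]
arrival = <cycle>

[0] x=6 y=5 t=4
[1] x=5 y=5 t=9 →W
[2] x=5 y=4 t=14 →S
[3] x=5 y=3 t=19 →S
[4] x=5 y=2 t=24 →S

path = [(6,5), (5,5), (5,4), (5,3), (5,2)]
arrival = 24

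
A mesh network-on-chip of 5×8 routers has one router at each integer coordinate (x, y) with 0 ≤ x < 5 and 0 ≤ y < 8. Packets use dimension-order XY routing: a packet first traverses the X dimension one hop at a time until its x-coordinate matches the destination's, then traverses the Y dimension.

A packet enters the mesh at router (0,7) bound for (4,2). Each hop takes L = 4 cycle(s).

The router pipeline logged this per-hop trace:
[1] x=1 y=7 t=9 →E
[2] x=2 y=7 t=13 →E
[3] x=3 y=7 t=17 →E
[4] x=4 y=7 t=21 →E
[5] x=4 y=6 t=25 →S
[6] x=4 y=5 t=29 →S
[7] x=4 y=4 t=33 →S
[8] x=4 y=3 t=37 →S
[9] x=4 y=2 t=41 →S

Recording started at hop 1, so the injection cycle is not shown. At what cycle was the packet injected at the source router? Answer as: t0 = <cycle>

t0 = 5

Hop 1 reached at cycle 9; hop k is at t0 + k·L.
Therefore t0 = 9 − L = 5.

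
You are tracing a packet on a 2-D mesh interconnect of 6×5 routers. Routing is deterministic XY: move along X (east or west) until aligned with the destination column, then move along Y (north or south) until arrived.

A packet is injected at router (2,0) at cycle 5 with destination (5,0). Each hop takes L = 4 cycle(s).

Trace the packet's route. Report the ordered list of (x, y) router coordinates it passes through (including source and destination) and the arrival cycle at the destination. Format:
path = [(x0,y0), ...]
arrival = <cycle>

  0. router=(2,0) cycle=5 (inject)
  1. router=(3,0) cycle=9 dir=E
  2. router=(4,0) cycle=13 dir=E
  3. router=(5,0) cycle=17 dir=E

path = [(2,0), (3,0), (4,0), (5,0)]
arrival = 17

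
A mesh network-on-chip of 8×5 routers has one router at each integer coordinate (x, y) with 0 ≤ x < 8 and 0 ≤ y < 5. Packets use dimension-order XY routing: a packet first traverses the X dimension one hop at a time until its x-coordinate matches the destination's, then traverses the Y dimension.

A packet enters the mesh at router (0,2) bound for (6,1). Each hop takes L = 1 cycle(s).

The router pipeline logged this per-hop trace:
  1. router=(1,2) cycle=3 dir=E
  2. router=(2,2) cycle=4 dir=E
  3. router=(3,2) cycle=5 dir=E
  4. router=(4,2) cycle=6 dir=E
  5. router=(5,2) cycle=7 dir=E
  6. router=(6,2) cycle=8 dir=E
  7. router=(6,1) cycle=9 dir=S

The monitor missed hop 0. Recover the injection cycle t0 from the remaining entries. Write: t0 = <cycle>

cyc[1] = 3 and cyc[k] = t0 + k·L for every k.
Subtract one hop: t0 = 3 − 1 = 2.

t0 = 2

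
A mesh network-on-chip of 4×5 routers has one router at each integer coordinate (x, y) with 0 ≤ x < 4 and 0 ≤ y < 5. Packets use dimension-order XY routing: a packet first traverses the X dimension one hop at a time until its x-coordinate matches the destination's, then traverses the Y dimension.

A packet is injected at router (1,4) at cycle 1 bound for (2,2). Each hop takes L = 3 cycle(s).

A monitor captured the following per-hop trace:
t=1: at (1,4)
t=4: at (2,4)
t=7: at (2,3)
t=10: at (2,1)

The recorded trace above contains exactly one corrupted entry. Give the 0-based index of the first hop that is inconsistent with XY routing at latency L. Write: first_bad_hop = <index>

first_bad_hop = 3

check 1→ d=(1,0) cyc+3: ok
check 2→ d=(0,-1) cyc+3: ok
check 3→ d=(0,-2) cyc+3: BAD: non-unit step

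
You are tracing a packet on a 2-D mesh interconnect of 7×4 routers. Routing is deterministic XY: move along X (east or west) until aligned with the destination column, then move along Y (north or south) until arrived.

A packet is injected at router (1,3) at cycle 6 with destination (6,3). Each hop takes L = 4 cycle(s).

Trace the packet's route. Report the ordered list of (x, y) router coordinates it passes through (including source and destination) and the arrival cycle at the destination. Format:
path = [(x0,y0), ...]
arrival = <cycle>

path = [(1,3), (2,3), (3,3), (4,3), (5,3), (6,3)]
arrival = 26

hop 0: (1,3) @ cyc 6
hop 1: (2,3) @ cyc 10  [E]
hop 2: (3,3) @ cyc 14  [E]
hop 3: (4,3) @ cyc 18  [E]
hop 4: (5,3) @ cyc 22  [E]
hop 5: (6,3) @ cyc 26  [E]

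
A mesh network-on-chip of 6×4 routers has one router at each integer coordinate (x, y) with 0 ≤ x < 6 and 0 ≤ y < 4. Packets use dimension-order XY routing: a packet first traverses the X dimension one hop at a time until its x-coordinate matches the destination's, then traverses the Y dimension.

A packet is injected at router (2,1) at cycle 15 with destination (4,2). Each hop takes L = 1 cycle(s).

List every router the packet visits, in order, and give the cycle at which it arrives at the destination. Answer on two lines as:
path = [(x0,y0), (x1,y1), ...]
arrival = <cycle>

path = [(2,1), (3,1), (4,1), (4,2)]
arrival = 18

t=15: at (2,1)
t=16: at (3,1) after E
t=17: at (4,1) after E
t=18: at (4,2) after N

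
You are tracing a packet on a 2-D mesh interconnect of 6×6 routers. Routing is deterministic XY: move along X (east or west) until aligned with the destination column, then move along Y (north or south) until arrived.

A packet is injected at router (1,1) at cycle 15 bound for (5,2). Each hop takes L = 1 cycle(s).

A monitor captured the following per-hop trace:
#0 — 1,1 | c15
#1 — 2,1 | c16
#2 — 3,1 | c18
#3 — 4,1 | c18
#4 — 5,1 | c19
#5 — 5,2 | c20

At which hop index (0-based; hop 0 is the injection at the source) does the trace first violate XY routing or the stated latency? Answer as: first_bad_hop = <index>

first_bad_hop = 2

  1: Δx=+1 Δy=+0 Δt=1 [ok]
  2: Δx=+1 Δy=+0 Δt=2 [BAD: Δcyc=2≠L]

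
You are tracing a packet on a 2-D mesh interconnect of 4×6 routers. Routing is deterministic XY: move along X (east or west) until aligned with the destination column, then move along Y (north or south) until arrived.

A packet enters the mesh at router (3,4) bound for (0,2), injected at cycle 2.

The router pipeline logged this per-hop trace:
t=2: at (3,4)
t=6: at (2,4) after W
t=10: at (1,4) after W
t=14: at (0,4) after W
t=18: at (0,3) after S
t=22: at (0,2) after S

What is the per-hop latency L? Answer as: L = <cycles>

L = 4

From hop 0 (2) to hop 1 (6): +4 cycles.
Each hop adds L, hence L = 4.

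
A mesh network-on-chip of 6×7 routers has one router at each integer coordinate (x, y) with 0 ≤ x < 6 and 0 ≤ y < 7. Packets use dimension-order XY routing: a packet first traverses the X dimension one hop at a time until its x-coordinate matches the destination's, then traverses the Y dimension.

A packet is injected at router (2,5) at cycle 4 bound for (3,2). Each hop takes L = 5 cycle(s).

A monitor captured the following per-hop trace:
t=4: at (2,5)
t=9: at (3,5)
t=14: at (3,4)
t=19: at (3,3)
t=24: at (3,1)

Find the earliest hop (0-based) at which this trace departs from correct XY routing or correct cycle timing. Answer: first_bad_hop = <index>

check 1→ d=(1,0) cyc+5: ok
check 2→ d=(0,-1) cyc+5: ok
check 3→ d=(0,-1) cyc+5: ok
check 4→ d=(0,-2) cyc+5: BAD: non-unit step

first_bad_hop = 4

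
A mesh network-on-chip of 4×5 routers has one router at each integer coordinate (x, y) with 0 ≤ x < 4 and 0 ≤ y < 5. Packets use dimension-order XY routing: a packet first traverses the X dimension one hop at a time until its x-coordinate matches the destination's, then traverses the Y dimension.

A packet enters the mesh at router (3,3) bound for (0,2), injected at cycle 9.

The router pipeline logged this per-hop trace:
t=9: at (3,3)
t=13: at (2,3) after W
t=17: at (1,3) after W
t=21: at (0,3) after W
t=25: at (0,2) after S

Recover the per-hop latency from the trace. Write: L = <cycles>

From hop 0 (9) to hop 1 (13): +4 cycles.
That increment is L by definition: L = 4.

L = 4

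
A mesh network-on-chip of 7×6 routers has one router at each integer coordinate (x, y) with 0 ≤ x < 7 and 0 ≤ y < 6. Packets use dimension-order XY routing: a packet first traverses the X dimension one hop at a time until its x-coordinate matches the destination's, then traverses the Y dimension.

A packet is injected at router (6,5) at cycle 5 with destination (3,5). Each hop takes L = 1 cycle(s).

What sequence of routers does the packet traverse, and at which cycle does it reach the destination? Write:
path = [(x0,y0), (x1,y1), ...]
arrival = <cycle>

path = [(6,5), (5,5), (4,5), (3,5)]
arrival = 8

  0. router=(6,5) cycle=5 (inject)
  1. router=(5,5) cycle=6 dir=W
  2. router=(4,5) cycle=7 dir=W
  3. router=(3,5) cycle=8 dir=W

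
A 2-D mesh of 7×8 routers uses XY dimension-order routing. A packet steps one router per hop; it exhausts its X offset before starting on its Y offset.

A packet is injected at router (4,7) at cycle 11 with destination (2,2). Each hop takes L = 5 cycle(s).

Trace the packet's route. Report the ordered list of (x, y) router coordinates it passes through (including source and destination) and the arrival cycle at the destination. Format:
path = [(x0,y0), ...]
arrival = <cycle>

path = [(4,7), (3,7), (2,7), (2,6), (2,5), (2,4), (2,3), (2,2)]
arrival = 46

src (4,7)  cyc=11
W→(3,7)  cyc=16
W→(2,7)  cyc=21
S→(2,6)  cyc=26
S→(2,5)  cyc=31
S→(2,4)  cyc=36
S→(2,3)  cyc=41
S→(2,2)  cyc=46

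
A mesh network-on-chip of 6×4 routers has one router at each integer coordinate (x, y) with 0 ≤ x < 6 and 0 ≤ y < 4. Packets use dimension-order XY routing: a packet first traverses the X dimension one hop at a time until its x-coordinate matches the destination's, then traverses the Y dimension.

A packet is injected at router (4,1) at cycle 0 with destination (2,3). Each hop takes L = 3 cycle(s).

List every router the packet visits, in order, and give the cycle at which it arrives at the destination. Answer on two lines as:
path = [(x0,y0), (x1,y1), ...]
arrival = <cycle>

#0 — 4,1 | c0
#1 — 3,1 | c3 | W
#2 — 2,1 | c6 | W
#3 — 2,2 | c9 | N
#4 — 2,3 | c12 | N

path = [(4,1), (3,1), (2,1), (2,2), (2,3)]
arrival = 12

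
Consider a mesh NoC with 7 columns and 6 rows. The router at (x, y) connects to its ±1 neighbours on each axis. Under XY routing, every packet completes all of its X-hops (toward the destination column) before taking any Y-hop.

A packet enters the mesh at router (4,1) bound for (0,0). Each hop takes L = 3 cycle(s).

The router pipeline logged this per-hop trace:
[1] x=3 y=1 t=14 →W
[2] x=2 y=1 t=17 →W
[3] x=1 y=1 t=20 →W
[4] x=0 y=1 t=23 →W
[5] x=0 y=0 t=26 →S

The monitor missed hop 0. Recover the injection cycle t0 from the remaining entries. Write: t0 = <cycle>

t0 = 11

cyc[1] = 14 and cyc[k] = t0 + k·L for every k.
t0 = cyc[1] − L = 14 − 3 = 11.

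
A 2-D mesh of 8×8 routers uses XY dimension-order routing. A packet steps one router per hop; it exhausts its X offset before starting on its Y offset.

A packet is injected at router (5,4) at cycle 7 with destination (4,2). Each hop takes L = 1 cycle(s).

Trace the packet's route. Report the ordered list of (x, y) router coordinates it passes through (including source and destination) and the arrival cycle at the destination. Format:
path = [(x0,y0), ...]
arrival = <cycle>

#0 — 5,4 | c7
#1 — 4,4 | c8 | W
#2 — 4,3 | c9 | S
#3 — 4,2 | c10 | S

path = [(5,4), (4,4), (4,3), (4,2)]
arrival = 10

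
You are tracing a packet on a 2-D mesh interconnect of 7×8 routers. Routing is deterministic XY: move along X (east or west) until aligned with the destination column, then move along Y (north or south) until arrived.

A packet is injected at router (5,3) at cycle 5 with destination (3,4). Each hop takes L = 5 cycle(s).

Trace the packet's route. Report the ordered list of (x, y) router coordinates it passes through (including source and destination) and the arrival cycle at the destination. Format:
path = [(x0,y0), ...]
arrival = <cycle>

path = [(5,3), (4,3), (3,3), (3,4)]
arrival = 20

hop 0: (5,3) @ cyc 5
hop 1: (4,3) @ cyc 10  [W]
hop 2: (3,3) @ cyc 15  [W]
hop 3: (3,4) @ cyc 20  [N]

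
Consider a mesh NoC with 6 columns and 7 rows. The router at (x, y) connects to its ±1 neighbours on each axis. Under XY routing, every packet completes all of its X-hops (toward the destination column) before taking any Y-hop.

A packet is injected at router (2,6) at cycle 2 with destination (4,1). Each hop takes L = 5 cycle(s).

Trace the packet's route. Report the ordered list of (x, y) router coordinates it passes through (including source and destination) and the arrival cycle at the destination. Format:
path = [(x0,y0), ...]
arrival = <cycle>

path = [(2,6), (3,6), (4,6), (4,5), (4,4), (4,3), (4,2), (4,1)]
arrival = 37

  0. router=(2,6) cycle=2 (inject)
  1. router=(3,6) cycle=7 dir=E
  2. router=(4,6) cycle=12 dir=E
  3. router=(4,5) cycle=17 dir=S
  4. router=(4,4) cycle=22 dir=S
  5. router=(4,3) cycle=27 dir=S
  6. router=(4,2) cycle=32 dir=S
  7. router=(4,1) cycle=37 dir=S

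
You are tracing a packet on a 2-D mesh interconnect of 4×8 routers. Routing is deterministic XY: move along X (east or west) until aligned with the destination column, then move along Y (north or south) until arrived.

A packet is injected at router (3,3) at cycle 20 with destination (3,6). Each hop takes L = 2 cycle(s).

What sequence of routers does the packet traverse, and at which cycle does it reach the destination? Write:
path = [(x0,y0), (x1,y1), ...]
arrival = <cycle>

t=20: at (3,3)
t=22: at (3,4) after N
t=24: at (3,5) after N
t=26: at (3,6) after N

path = [(3,3), (3,4), (3,5), (3,6)]
arrival = 26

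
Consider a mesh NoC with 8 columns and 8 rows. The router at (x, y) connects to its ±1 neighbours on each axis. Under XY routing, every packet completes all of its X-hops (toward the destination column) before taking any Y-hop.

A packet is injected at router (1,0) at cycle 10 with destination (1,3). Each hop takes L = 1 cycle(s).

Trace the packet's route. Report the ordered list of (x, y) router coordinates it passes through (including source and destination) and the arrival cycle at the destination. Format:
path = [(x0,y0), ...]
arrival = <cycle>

path = [(1,0), (1,1), (1,2), (1,3)]
arrival = 13

[0] x=1 y=0 t=10
[1] x=1 y=1 t=11 →N
[2] x=1 y=2 t=12 →N
[3] x=1 y=3 t=13 →N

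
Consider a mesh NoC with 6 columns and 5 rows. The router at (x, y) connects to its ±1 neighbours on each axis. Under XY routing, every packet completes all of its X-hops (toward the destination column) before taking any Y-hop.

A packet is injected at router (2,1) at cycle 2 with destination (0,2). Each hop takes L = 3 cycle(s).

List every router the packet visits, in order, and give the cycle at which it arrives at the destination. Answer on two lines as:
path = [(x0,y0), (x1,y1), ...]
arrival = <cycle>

[0] x=2 y=1 t=2
[1] x=1 y=1 t=5 →W
[2] x=0 y=1 t=8 →W
[3] x=0 y=2 t=11 →N

path = [(2,1), (1,1), (0,1), (0,2)]
arrival = 11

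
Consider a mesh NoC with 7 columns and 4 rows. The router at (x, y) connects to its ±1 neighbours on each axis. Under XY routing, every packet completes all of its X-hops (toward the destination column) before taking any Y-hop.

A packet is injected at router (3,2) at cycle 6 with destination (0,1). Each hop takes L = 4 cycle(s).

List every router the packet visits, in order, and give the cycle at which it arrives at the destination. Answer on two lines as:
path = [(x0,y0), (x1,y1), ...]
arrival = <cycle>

src (3,2)  cyc=6
W→(2,2)  cyc=10
W→(1,2)  cyc=14
W→(0,2)  cyc=18
S→(0,1)  cyc=22

path = [(3,2), (2,2), (1,2), (0,2), (0,1)]
arrival = 22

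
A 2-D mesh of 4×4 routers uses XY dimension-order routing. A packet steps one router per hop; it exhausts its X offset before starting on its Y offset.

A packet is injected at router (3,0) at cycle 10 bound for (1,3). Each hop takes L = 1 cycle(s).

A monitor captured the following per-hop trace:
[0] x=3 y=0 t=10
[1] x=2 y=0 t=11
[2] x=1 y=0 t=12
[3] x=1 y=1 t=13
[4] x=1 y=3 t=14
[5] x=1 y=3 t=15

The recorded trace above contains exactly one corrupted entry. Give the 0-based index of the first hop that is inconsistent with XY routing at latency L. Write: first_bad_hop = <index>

[1] (-1,+0) / 1c ⇒ ok
[2] (-1,+0) / 1c ⇒ ok
[3] (+0,+1) / 1c ⇒ ok
[4] (+0,+2) / 1c ⇒ BAD: non-unit step

first_bad_hop = 4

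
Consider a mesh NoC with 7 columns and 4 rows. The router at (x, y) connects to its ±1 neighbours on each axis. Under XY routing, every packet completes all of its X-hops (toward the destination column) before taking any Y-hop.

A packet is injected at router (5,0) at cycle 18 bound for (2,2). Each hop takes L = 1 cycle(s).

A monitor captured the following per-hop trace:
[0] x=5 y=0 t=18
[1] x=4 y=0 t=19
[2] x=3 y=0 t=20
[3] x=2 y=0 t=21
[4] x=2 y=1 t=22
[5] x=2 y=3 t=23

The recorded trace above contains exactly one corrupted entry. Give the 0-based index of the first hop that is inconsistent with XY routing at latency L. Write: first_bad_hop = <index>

first_bad_hop = 5

[1] (-1,+0) / 1c ⇒ ok
[2] (-1,+0) / 1c ⇒ ok
[3] (-1,+0) / 1c ⇒ ok
[4] (+0,+1) / 1c ⇒ ok
[5] (+0,+2) / 1c ⇒ BAD: non-unit step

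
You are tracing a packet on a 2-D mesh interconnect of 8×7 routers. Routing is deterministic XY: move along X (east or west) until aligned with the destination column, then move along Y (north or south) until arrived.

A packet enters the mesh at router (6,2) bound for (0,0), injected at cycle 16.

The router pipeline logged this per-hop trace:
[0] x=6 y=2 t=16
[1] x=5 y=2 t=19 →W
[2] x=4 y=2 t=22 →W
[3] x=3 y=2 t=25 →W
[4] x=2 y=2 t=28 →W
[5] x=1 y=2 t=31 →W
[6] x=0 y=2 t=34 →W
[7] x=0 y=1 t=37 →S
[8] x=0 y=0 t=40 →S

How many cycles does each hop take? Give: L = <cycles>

L = 3

From hop 0 (16) to hop 1 (19): +3 cycles.
Per-hop latency L = Δcyc = 3.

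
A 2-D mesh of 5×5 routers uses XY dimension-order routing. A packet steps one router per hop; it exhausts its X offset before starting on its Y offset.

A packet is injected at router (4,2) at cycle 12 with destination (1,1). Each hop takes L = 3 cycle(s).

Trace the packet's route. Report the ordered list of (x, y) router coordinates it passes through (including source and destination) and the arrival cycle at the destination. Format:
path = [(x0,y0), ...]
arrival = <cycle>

path = [(4,2), (3,2), (2,2), (1,2), (1,1)]
arrival = 24

src (4,2)  cyc=12
W→(3,2)  cyc=15
W→(2,2)  cyc=18
W→(1,2)  cyc=21
S→(1,1)  cyc=24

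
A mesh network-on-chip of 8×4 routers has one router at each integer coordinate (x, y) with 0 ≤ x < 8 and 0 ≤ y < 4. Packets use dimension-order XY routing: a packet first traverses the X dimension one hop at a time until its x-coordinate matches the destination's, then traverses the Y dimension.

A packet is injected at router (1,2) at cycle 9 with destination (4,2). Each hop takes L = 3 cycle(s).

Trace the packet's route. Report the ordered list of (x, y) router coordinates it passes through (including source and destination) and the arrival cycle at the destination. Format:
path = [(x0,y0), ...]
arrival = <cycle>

  0. router=(1,2) cycle=9 (inject)
  1. router=(2,2) cycle=12 dir=E
  2. router=(3,2) cycle=15 dir=E
  3. router=(4,2) cycle=18 dir=E

path = [(1,2), (2,2), (3,2), (4,2)]
arrival = 18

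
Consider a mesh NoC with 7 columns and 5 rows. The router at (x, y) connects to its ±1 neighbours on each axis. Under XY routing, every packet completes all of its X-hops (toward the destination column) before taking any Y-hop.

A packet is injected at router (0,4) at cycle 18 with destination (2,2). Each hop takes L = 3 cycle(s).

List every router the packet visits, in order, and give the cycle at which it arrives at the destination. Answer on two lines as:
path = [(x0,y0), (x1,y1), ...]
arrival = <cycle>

path = [(0,4), (1,4), (2,4), (2,3), (2,2)]
arrival = 30

  0. router=(0,4) cycle=18 (inject)
  1. router=(1,4) cycle=21 dir=E
  2. router=(2,4) cycle=24 dir=E
  3. router=(2,3) cycle=27 dir=S
  4. router=(2,2) cycle=30 dir=S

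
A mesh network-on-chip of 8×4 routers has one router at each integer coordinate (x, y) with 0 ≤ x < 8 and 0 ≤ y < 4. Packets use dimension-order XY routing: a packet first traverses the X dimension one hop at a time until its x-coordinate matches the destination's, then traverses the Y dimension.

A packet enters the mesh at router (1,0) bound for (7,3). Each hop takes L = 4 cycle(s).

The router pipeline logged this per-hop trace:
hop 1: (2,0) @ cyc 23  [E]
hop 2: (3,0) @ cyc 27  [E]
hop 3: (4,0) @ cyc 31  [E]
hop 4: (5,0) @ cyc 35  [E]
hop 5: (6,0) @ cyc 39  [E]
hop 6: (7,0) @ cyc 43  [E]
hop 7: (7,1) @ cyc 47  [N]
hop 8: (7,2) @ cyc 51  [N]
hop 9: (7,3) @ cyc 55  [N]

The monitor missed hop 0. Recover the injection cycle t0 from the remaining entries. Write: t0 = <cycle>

t0 = 19

At hop 1 the cycle is 23; in general cyc_k = t0 + kL.
Therefore t0 = 23 − L = 19.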